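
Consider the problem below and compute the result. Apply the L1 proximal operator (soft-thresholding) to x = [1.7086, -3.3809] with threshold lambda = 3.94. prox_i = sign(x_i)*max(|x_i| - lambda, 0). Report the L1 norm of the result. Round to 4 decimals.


Soft-thresholding with lambda = 3.94:
prox(1.7086) = sign(1.7086)*max(|1.7086| - 3.94, 0) = 0.0
prox(-3.3809) = sign(-3.3809)*max(|-3.3809| - 3.94, 0) = 0.0
prox(x) = [0.0, 0.0]
||prox(x)||_1 = 0.0 + 0.0 = 0.0


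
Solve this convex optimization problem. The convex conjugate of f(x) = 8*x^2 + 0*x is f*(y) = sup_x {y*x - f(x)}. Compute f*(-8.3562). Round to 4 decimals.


f*(y) = sup_x {y*x - a*x^2 - b*x} = sup_x {(y-b)*x - a*x^2}
FOC: (y - b) - 2a*x = 0 => x* = (y - b)/(2a)
x* = (-8.3562 - 0)/(2*8) = -0.5223
f*(-8.3562) = (y-b)^2/(4a) = (-8.3562 - 0)^2/(4*8)
= 69.8261/32 = 2.1821


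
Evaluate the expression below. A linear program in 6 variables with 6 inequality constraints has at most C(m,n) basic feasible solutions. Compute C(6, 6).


Each vertex corresponds to some choice of n active constraints out of m, so the number of vertices is at most C(m, n) = m! / (n!(m-n)!).
m = 6, n = 6
Numerator: 6 * 5 * 4 * 3 * 2 * 1
Denominator: 6! = 720
C(6, 6) = 1


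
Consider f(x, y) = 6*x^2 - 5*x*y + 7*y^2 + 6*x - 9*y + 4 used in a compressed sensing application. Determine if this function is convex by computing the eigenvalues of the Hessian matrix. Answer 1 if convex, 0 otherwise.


The Hessian of f(x,y) = 6*x^2 - 5*x*y + 7*y^2 + 6*x - 9*y + 4 is:
H = [[12, -5], [-5, 14]]
Trace = 12 + 14 = 26
Determinant = 12*14 - (-5)^2 = 143
Discriminant = (26)^2 - 4*143 = 104.0
Eigenvalues: lambda_1 = 7.901, lambda_2 = 18.099
The function is convex.

1


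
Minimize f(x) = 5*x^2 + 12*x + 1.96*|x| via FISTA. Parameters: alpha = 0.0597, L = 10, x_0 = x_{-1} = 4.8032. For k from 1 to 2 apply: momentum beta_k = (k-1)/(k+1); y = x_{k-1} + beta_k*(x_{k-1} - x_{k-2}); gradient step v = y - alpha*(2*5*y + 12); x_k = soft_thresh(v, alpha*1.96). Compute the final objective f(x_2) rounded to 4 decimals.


FISTA on f(x) = 5*x^2 + 12*x + 1.96*|x|
L = 10, alpha = 0.0597
Iteration 1: beta = 0.0, y = 4.8032 + 0.0*(4.8032 - 4.8032) = 4.8032
  grad(y) = 60.032, v = y - alpha*grad = 1.2193
  prox(v) = soft_thresh(1.2193, 0.117) = 1.1023
Iteration 2: beta = 0.3333, y = 1.1023 + 0.3333*(1.1023 - 4.8032) = -0.1314
  grad(y) = 10.6864, v = y - alpha*grad = -0.7693
  prox(v) = soft_thresh(-0.7693, 0.117) = -0.6523
f(x_2) = 5*(-0.6523)^2 + 12*(-0.6523) + 1.96*|-0.6523| = -4.4217


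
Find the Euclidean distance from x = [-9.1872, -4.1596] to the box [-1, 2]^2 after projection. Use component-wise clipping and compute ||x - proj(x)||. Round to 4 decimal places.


Project each component onto [-1, 2].
clip(-9.1872) = -1.0, clip(-4.1596) = -1.0
Projection = [-1.0, -1.0]
Squared diffs: [67.0302, 9.9831]
Distance = sqrt(77.0133) = 8.7757


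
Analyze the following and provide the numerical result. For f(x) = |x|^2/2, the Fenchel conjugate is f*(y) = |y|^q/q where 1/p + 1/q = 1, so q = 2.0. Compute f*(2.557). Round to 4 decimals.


The conjugate exponent q satisfies 1/p + 1/q = 1.
p = 2, so q = 2/(2 - 1) = 2.0
|y|^q = 2.557^2.0 = 6.5382
f*(2.557) = 6.5382 / 2.0 = 3.2691


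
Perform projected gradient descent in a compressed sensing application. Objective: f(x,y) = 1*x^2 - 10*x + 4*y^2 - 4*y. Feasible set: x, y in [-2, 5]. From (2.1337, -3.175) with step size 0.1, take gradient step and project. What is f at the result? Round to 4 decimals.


Step 1: Compute gradient at (2.1337, -3.175).
grad_x = 2*1*2.1337 - 10 = -5.7326
grad_y = 2*4*-3.175 - 4 = -29.4
Step 2: Gradient step.
x_raw = 2.1337 - 0.1*-5.7326 = 2.707
y_raw = -3.175 - 0.1*-29.4 = -0.235
Step 3: Project onto [-2, 5].
x_proj = clip(2.707) = 2.707
y_proj = clip(-0.235) = -0.235
Step 4: Evaluate f.
f(2.707, -0.235) = -18.5811


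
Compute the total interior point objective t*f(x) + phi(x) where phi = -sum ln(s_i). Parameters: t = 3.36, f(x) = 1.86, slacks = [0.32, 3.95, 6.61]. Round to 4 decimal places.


Step 1: Compute log-barrier.
ln values: [-1.1394, 1.3737, 1.8886]
phi = -(-1.1394 + 1.3737 + 1.8886) = -2.1229
Step 2: Compute augmented objective.
t*f(x) = 3.36*1.86 = 6.2496
Total = 6.2496 - 2.1229 = 4.1267


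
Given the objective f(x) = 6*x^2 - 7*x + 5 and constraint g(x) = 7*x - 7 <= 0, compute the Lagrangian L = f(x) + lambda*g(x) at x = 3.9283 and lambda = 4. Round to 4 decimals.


Step 1: Evaluate f(x).
f(3.9283) = 6*3.9283^2 - 7*3.9283 + 5 = 70.0911
Step 2: Evaluate g(x).
g(3.9283) = 7*3.9283 - 7 = 20.4981
Step 3: Compute Lagrangian.
L = 70.0911 + 4*20.4981 = 152.0835


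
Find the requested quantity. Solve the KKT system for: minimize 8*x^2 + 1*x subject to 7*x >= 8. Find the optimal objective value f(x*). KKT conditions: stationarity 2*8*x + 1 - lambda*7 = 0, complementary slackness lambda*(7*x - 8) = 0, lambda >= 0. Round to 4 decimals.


Step 1: Try lambda = 0 (constraint inactive).
x_unc = -1/(2*8) = -0.0625
Check: 7*-0.0625 = -0.4375 < 8 -- violated!
Step 2: Constraint must be active: 7*x = 8
x* = 8/7 = 1.1429 (rounded; the exact value 8/7 is used below)
lambda = (2*8*(8/7) + 1)/7 = 2.7551
Step 3: Compute optimal value.
f(x*) = 8*(8/7)^2 + 1*(8/7) = 11.5918


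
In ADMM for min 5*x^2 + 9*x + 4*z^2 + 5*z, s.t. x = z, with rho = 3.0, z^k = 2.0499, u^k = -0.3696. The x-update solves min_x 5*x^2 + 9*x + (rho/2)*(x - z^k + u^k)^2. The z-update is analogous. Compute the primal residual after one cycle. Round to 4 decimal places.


ADMM iteration with rho = 3.0, z^k = 2.0499, u^k = -0.3696
Step 1: x-update.
Minimize 5*x^2 + 9*x + (3.0/2)*(x - 2.0499 - 0.3696)^2
FOC: (2*5 + 3.0)*x = -9 + 3.0*(2.0499 + 0.3696)
x^{k+1} = -0.134
Step 2: z-update.
Minimize 4*z^2 + 5*z + (3.0/2)*(-0.134 - z - 0.3696)^2
FOC: (2*4 + 3.0)*z = -5 + 3.0*(-0.134 - 0.3696)
z^{k+1} = -0.5919
Step 3: u-update.
u^{k+1} = -0.3696 - 0.134 + 0.5919 = 0.0883
Step 4: Primal residual = |-0.134 + 0.5919| = 0.4579


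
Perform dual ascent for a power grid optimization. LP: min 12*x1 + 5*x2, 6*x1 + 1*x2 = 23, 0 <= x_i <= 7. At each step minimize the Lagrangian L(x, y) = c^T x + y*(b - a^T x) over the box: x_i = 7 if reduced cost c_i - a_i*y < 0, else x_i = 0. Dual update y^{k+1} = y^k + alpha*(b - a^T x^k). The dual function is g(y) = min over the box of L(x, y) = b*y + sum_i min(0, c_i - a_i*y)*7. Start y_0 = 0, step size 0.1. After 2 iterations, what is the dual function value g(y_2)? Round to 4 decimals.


Dual ascent for LP: min 12*x1 + 5*x2, 6*x1 + 1*x2 = 23, 0 <= x_i <= 7
Step 1: y^k = 0.0, reduced costs: (12.0, 5.0)
  x^k = (0.0, 0.0), subgradient = b - a^T x = 23.0
  y^{k+1} = 0.0 + 0.1*23.0 = 2.3
Step 2: y^k = 2.3, reduced costs: (-1.8, 2.7)
  x^k = (7.0, 0.0), subgradient = b - a^T x = -19.0
  y^{k+1} = 2.3 + 0.1*-19.0 = 0.4
Dual objective at y_2 = 0.4: reduced costs (9.6, 4.6), box minimizer x = (0.0, 0.0)
g(y_2) = b*y + (c1 - a1*y)*x1 + (c2 - a2*y)*x2 = 23*0.4 + 9.6*0.0 + 4.6*0.0 = 9.2 + 0.0 + 0.0 = 9.2


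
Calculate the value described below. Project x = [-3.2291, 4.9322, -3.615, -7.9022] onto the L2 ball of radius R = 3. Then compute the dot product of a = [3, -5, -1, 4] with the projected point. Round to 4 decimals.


Step 1: Compute ||x|| (intermediates to 6 decimals).
||x|| = sqrt((-3.2291)^2 + 4.9322^2 + (-3.615)^2 + (-7.9022)^2) = 10.500794
Step 2: Project.
Since ||x|| > R, scale = R/||x|| = 3/10.500794 = 0.285693, proj(x) = scale * x
proj(x) = [-0.922531, 1.409095, -1.03278, -2.257603]
Step 3: Dot product.
a^T * proj(x) = 3*(-0.922531) - 5*1.409095 - 1*(-1.03278) + 4*(-2.257603) = -17.8107


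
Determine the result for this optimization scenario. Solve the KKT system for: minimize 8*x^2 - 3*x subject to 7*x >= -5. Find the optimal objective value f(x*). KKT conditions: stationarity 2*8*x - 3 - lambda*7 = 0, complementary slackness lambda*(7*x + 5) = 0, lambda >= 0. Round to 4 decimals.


Step 1: Try lambda = 0 (constraint inactive).
Stationarity: 2*8*x - 3 = 0
x* = 3/(2*8) = 0.1875
Check constraint: 7*0.1875 = 1.3125 >= -5 -- satisfied.
Step 2: Compute optimal value.
f(x*) = 8*0.1875^2 - 3*0.1875 = -0.2813


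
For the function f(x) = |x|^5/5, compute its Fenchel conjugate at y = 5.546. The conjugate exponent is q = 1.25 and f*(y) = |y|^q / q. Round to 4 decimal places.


The conjugate exponent q satisfies 1/p + 1/q = 1.
p = 5, so q = 5/(5 - 1) = 1.25
|y|^q = 5.546^1.25 = 8.5109
f*(5.546) = 8.5109 / 1.25 = 6.8087


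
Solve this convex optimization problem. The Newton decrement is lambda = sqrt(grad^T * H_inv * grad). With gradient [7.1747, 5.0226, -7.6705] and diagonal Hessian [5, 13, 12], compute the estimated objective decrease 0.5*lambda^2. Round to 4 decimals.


Step 1: H is diagonal, so H^(-1) * g = [1.4349, 0.3864, -0.6392].
Step 2: g^T H^(-1) g = sum_i g_i^2 / H_ii
  = (7.1747)^2/5 + (5.0226)^2/13 + (-7.6705)^2/12
  = 10.2953 + 1.9405 + 4.903 = 17.1388
Step 3: Objective decrease = 0.5 * g^T H^(-1) g = 8.5694


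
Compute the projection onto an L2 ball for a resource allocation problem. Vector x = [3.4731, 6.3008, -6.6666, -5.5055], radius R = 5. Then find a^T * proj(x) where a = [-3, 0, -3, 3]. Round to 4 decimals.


Step 1: Compute ||x|| (intermediates to 6 decimals).
||x|| = sqrt(3.4731^2 + 6.3008^2 + (-6.6666)^2 + (-5.5055)^2) = 11.247959
Step 2: Project.
Since ||x|| > R, scale = R/||x|| = 5/11.247959 = 0.444525, proj(x) = scale * x
proj(x) = [1.54388, 2.800863, -2.96347, -2.447332]
Step 3: Dot product.
a^T * proj(x) = -3*1.54388 + 0*2.800863 - 3*(-2.96347) + 3*(-2.447332) = -3.0832


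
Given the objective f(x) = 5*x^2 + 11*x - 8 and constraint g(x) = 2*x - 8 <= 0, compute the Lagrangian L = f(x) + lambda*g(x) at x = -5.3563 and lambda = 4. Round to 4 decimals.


Step 1: Evaluate f(x).
f(-5.3563) = 5*(-5.3563)^2 + 11*(-5.3563) - 8 = 76.5304
Step 2: Evaluate g(x).
g(-5.3563) = 2*-5.3563 - 8 = -18.7126
Step 3: Compute Lagrangian.
L = 76.5304 + 4*-18.7126 = 1.68


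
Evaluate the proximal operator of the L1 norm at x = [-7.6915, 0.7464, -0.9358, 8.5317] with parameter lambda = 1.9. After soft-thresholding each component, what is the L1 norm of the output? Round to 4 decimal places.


Soft-thresholding with lambda = 1.9:
prox(-7.6915) = sign(-7.6915)*max(|-7.6915| - 1.9, 0) = -5.7915
prox(0.7464) = sign(0.7464)*max(|0.7464| - 1.9, 0) = 0.0
prox(-0.9358) = sign(-0.9358)*max(|-0.9358| - 1.9, 0) = 0.0
prox(8.5317) = sign(8.5317)*max(|8.5317| - 1.9, 0) = 6.6317
prox(x) = [-5.7915, 0.0, 0.0, 6.6317]
||prox(x)||_1 = 5.7915 + 0.0 + 0.0 + 6.6317 = 12.4232


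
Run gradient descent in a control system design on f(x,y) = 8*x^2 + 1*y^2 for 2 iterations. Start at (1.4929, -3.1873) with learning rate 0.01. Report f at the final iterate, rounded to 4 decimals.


Gradient descent on f(x,y) = 8*x^2 + 1*y^2.
Starting point: (1.4929, -3.1873), alpha = 0.01
Step 1: grad_x = 2*8*1.4929 = 23.8864, grad_y = 2*1*-3.1873 = -6.3746
  x_1 = 1.4929 - 0.01*23.8864 = 1.254
  y_1 = -3.1873 - 0.01*-6.3746 = -3.1236
Step 2: grad_x = 2*8*1.254 = 20.0646, grad_y = 2*1*-3.1236 = -6.2471
  x_2 = 1.254 - 0.01*20.0646 = 1.0534
  y_2 = -3.1236 - 0.01*-6.2471 = -3.0611
f(1.0534, -3.0611) = 8*1.0534^2 + 1*(-3.0611)^2 = 18.2473


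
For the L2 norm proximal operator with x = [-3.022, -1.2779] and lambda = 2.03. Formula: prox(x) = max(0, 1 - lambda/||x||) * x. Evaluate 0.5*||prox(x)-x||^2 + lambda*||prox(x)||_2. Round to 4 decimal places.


Step 1: Compute ||x||.
||x|| = 3.2811
Step 2: Compute scaling factor.
scale = max(0, 1 - 2.03/3.2811) = 0.3813
Step 3: prox(x) = [-1.1523, -0.4873]
||prox(x)|| = 1.2511
Step 4: Proximal objective.
0.5*||prox-x||^2 = 2.0605
lambda*||prox|| = 2.5397
Total = 4.6002


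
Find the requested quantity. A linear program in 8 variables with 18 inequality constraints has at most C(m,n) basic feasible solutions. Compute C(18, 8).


Each vertex corresponds to some choice of n active constraints out of m, so the number of vertices is at most C(m, n) = m! / (n!(m-n)!).
m = 18, n = 8
Numerator: 18 * 17 * 16 * 15 * 14 * 13 * 12 * 11
Denominator: 8! = 40320
C(18, 8) = 43758


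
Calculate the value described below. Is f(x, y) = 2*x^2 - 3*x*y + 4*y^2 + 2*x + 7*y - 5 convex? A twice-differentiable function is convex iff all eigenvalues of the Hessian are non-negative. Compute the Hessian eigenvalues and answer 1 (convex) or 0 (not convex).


The Hessian of f(x,y) = 2*x^2 - 3*x*y + 4*y^2 + 2*x + 7*y - 5 is:
H = [[4, -3], [-3, 8]]
Trace = 4 + 8 = 12
Determinant = 4*8 - (-3)^2 = 23
Discriminant = (12)^2 - 4*23 = 52.0
Eigenvalues: lambda_1 = 2.3944, lambda_2 = 9.6056
The function is convex.

1


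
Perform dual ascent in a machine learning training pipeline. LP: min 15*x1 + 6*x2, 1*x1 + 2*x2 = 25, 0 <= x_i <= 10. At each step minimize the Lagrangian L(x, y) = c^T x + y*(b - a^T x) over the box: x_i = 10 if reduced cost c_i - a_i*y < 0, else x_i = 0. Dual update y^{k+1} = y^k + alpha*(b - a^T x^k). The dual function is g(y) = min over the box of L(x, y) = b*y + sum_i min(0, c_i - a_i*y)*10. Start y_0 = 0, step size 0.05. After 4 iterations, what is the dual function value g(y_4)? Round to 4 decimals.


Dual ascent for LP: min 15*x1 + 6*x2, 1*x1 + 2*x2 = 25, 0 <= x_i <= 10
Step 1: y^k = 0.0, reduced costs: (15.0, 6.0)
  x^k = (0.0, 0.0), subgradient = b - a^T x = 25.0
  y^{k+1} = 0.0 + 0.05*25.0 = 1.25
Step 2: y^k = 1.25, reduced costs: (13.75, 3.5)
  x^k = (0.0, 0.0), subgradient = b - a^T x = 25.0
  y^{k+1} = 1.25 + 0.05*25.0 = 2.5
Step 3: y^k = 2.5, reduced costs: (12.5, 1.0)
  x^k = (0.0, 0.0), subgradient = b - a^T x = 25.0
  y^{k+1} = 2.5 + 0.05*25.0 = 3.75
Step 4: y^k = 3.75, reduced costs: (11.25, -1.5)
  x^k = (0.0, 10.0), subgradient = b - a^T x = 5.0
  y^{k+1} = 3.75 + 0.05*5.0 = 4.0
Dual objective at y_4 = 4.0: reduced costs (11.0, -2.0), box minimizer x = (0.0, 10.0)
g(y_4) = b*y + (c1 - a1*y)*x1 + (c2 - a2*y)*x2 = 25*4.0 + 11.0*0.0 + (-2.0)*10.0 = 100.0 + 0.0 - 20.0 = 80.0


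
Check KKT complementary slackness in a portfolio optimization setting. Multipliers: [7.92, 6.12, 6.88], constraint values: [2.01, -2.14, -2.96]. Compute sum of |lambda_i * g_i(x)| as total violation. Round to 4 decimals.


KKT complementary slackness check:
lambda_1 * g_1 = 7.92 * 2.01 = 15.9192
lambda_2 * g_2 = 6.12 * -2.14 = -13.0968
lambda_3 * g_3 = 6.88 * -2.96 = -20.3648
Total violation = 15.9192 + 13.0968 + 20.3648 = 49.3808


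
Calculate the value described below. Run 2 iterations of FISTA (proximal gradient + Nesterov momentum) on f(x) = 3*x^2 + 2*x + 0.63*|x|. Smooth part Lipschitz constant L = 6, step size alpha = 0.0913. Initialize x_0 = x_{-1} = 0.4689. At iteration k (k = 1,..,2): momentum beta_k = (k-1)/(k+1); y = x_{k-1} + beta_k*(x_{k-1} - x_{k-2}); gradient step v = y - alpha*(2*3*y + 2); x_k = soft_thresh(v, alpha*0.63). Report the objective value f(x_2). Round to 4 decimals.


FISTA on f(x) = 3*x^2 + 2*x + 0.63*|x|
L = 6, alpha = 0.0913
Iteration 1: beta = 0.0, y = 0.4689 + 0.0*(0.4689 - 0.4689) = 0.4689
  grad(y) = 4.8134, v = y - alpha*grad = 0.0294
  prox(v) = soft_thresh(0.0294, 0.0575) = 0.0
Iteration 2: beta = 0.3333, y = 0.0 + 0.3333*(0.0 - 0.4689) = -0.1563
  grad(y) = 1.0622, v = y - alpha*grad = -0.2533
  prox(v) = soft_thresh(-0.2533, 0.0575) = -0.1958
f(x_2) = 3*(-0.1958)^2 + 2*(-0.1958) + 0.63*|-0.1958| = -0.1532


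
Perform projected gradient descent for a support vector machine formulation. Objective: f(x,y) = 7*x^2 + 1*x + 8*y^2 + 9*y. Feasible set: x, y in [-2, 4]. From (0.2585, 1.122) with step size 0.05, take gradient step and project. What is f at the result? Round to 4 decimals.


Step 1: Compute gradient at (0.2585, 1.122).
grad_x = 2*7*0.2585 + 1 = 4.619
grad_y = 2*8*1.122 + 9 = 26.952
Step 2: Gradient step.
x_raw = 0.2585 - 0.05*4.619 = 0.0276
y_raw = 1.122 - 0.05*26.952 = -0.2256
Step 3: Project onto [-2, 4].
x_proj = clip(0.0276) = 0.0276
y_proj = clip(-0.2256) = -0.2256
Step 4: Evaluate f.
f(0.0276, -0.2256) = -1.5904


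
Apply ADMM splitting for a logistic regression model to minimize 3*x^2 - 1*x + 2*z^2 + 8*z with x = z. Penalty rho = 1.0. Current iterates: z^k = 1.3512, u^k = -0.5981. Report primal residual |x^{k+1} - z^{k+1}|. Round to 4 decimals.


ADMM iteration with rho = 1.0, z^k = 1.3512, u^k = -0.5981
Step 1: x-update.
Minimize 3*x^2 - 1*x + (1.0/2)*(x - 1.3512 - 0.5981)^2
FOC: (2*3 + 1.0)*x = 1 + 1.0*(1.3512 + 0.5981)
x^{k+1} = 0.4213
Step 2: z-update.
Minimize 2*z^2 + 8*z + (1.0/2)*(0.4213 - z - 0.5981)^2
FOC: (2*2 + 1.0)*z = -8 + 1.0*(0.4213 - 0.5981)
z^{k+1} = -1.6354
Step 3: u-update.
u^{k+1} = -0.5981 + 0.4213 + 1.6354 = 1.4586
Step 4: Primal residual = |0.4213 + 1.6354| = 2.0567


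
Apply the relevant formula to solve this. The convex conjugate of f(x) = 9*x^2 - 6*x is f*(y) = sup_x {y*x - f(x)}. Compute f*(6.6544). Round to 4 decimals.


f*(y) = sup_x {y*x - a*x^2 - b*x} = sup_x {(y-b)*x - a*x^2}
FOC: (y - b) - 2a*x = 0 => x* = (y - b)/(2a)
x* = (6.6544 + 6)/(2*9) = 0.703
f*(6.6544) = (y-b)^2/(4a) = (6.6544 + 6)^2/(4*9)
= 160.1338/36 = 4.4482


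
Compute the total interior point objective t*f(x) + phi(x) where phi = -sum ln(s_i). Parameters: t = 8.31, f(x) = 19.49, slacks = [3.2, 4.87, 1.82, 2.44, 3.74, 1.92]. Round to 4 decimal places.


Step 1: Compute log-barrier.
ln values: [1.1632, 1.5831, 0.5988, 0.892, 1.3191, 0.6523]
phi = -(1.1632 + 1.5831 + 0.5988 + 0.892 + 1.3191 + 0.6523) = -6.2085
Step 2: Compute augmented objective.
t*f(x) = 8.31*19.49 = 161.9619
Total = 161.9619 - 6.2085 = 155.7534


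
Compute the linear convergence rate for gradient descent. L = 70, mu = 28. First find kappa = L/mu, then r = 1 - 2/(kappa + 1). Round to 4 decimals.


Step 1: Compute the condition number.
kappa = L/mu = 70/28 = 2.5
Step 2: Compute the convergence rate.
r = 1 - 2/(kappa + 1) = 1 - 2*mu/(L + mu) = (L - mu)/(L + mu) = 42/98 = 0.4286


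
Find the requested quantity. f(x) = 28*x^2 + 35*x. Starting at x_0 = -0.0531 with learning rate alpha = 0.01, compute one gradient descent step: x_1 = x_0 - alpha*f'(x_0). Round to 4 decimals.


We compute the gradient at x_0 and apply the update.
f'(x) = 56*x + 35
f'(-0.0531) = 56*-0.0531 + 35 = 32.0264
x_1 = -0.0531 - 0.01*32.0264 = -0.3734


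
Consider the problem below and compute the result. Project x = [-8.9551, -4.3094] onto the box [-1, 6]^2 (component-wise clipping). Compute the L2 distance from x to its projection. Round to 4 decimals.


Project each component onto [-1, 6].
clip(-8.9551) = -1.0, clip(-4.3094) = -1.0
Projection = [-1.0, -1.0]
Squared diffs: [63.2836, 10.9521]
Distance = sqrt(74.2357) = 8.616


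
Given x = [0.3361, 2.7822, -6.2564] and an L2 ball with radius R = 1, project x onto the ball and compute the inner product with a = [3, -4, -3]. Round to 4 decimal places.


Step 1: Compute ||x|| (intermediates to 6 decimals).
||x|| = sqrt(0.3361^2 + 2.7822^2 + (-6.2564)^2) = 6.855373
Step 2: Project.
Since ||x|| > R, scale = R/||x|| = 1/6.855373 = 0.145871, proj(x) = scale * x
proj(x) = [0.049027, 0.405842, -0.912627]
Step 3: Dot product.
a^T * proj(x) = 3*0.049027 - 4*0.405842 - 3*(-0.912627) = 1.2616


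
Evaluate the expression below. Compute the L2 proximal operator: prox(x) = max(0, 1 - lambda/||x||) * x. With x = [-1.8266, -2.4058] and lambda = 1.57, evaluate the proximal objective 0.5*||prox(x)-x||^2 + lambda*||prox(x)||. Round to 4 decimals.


Step 1: Compute ||x||.
||x|| = 3.0207
Step 2: Compute scaling factor.
scale = max(0, 1 - 1.57/3.0207) = 0.4802
Step 3: prox(x) = [-0.8772, -1.1554]
||prox(x)|| = 1.4507
Step 4: Proximal objective.
0.5*||prox-x||^2 = 1.2325
lambda*||prox|| = 2.2776
Total = 3.51


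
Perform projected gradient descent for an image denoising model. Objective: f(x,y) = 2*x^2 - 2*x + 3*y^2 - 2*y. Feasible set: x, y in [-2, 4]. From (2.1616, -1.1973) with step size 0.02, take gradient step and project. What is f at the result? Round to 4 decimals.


Step 1: Compute gradient at (2.1616, -1.1973).
grad_x = 2*2*2.1616 - 2 = 6.6464
grad_y = 2*3*-1.1973 - 2 = -9.1838
Step 2: Gradient step.
x_raw = 2.1616 - 0.02*6.6464 = 2.0287
y_raw = -1.1973 - 0.02*-9.1838 = -1.0136
Step 3: Project onto [-2, 4].
x_proj = clip(2.0287) = 2.0287
y_proj = clip(-1.0136) = -1.0136
Step 4: Evaluate f.
f(2.0287, -1.0136) = 9.2832


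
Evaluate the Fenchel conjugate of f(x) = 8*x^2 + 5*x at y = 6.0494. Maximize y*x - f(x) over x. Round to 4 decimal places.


f*(y) = sup_x {y*x - a*x^2 - b*x} = sup_x {(y-b)*x - a*x^2}
FOC: (y - b) - 2a*x = 0 => x* = (y - b)/(2a)
x* = (6.0494 - 5)/(2*8) = 0.0656
f*(6.0494) = (y-b)^2/(4a) = (6.0494 - 5)^2/(4*8)
= 1.1012/32 = 0.0344


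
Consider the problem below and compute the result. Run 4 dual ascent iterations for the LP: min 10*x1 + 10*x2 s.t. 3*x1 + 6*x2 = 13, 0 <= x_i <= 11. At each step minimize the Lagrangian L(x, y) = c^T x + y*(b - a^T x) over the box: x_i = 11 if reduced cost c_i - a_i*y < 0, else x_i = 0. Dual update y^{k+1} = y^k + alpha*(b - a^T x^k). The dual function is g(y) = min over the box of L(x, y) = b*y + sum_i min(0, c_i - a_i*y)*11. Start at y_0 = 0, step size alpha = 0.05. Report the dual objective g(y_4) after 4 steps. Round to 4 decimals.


Dual ascent for LP: min 10*x1 + 10*x2, 3*x1 + 6*x2 = 13, 0 <= x_i <= 11
Step 1: y^k = 0.0, reduced costs: (10.0, 10.0)
  x^k = (0.0, 0.0), subgradient = b - a^T x = 13.0
  y^{k+1} = 0.0 + 0.05*13.0 = 0.65
Step 2: y^k = 0.65, reduced costs: (8.05, 6.1)
  x^k = (0.0, 0.0), subgradient = b - a^T x = 13.0
  y^{k+1} = 0.65 + 0.05*13.0 = 1.3
Step 3: y^k = 1.3, reduced costs: (6.1, 2.2)
  x^k = (0.0, 0.0), subgradient = b - a^T x = 13.0
  y^{k+1} = 1.3 + 0.05*13.0 = 1.95
Step 4: y^k = 1.95, reduced costs: (4.15, -1.7)
  x^k = (0.0, 11.0), subgradient = b - a^T x = -53.0
  y^{k+1} = 1.95 + 0.05*-53.0 = -0.7
Dual objective at y_4 = -0.7: reduced costs (12.1, 14.2), box minimizer x = (0.0, 0.0)
g(y_4) = b*y + (c1 - a1*y)*x1 + (c2 - a2*y)*x2 = 13*(-0.7) + 12.1*0.0 + 14.2*0.0 = -9.1 + 0.0 + 0.0 = -9.1


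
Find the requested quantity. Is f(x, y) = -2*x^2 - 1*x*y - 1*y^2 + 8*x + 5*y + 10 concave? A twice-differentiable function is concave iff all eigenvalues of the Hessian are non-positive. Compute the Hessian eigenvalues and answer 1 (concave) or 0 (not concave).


The Hessian of f(x,y) = -2*x^2 - 1*x*y - 1*y^2 + 8*x + 5*y + 10 is:
H = [[-4, -1], [-1, -2]]
Trace = -4 - 2 = -6
Determinant = -4*-2 - (-1)^2 = 7
Discriminant = (-6)^2 - 4*7 = 8.0
Eigenvalues: lambda_1 = -4.4142, lambda_2 = -1.5858
The function is concave.

1


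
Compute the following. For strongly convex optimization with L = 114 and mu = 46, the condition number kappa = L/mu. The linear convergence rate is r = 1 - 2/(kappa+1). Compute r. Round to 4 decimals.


Step 1: Compute the condition number.
kappa = L/mu = 114/46 = 2.4783
Step 2: Compute the convergence rate.
r = 1 - 2/(kappa + 1) = 1 - 2*mu/(L + mu) = (L - mu)/(L + mu) = 68/160 = 0.425


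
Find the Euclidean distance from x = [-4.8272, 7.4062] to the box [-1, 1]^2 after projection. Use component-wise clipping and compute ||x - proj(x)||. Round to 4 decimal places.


Project each component onto [-1, 1].
clip(-4.8272) = -1.0, clip(7.4062) = 1.0
Projection = [-1.0, 1.0]
Squared diffs: [14.6475, 41.0394]
Distance = sqrt(55.6869) = 7.4624


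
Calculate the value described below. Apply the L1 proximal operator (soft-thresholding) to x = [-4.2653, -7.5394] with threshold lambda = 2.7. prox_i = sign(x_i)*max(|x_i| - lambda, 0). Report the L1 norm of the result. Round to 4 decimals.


Soft-thresholding with lambda = 2.7:
prox(-4.2653) = sign(-4.2653)*max(|-4.2653| - 2.7, 0) = -1.5653
prox(-7.5394) = sign(-7.5394)*max(|-7.5394| - 2.7, 0) = -4.8394
prox(x) = [-1.5653, -4.8394]
||prox(x)||_1 = 1.5653 + 4.8394 = 6.4047


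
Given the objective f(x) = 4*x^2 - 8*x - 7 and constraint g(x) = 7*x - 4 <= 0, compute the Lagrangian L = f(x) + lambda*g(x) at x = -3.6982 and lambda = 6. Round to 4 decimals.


Step 1: Evaluate f(x).
f(-3.6982) = 4*(-3.6982)^2 - 8*(-3.6982) - 7 = 77.2923
Step 2: Evaluate g(x).
g(-3.6982) = 7*-3.6982 - 4 = -29.8874
Step 3: Compute Lagrangian.
L = 77.2923 + 6*-29.8874 = -102.0321


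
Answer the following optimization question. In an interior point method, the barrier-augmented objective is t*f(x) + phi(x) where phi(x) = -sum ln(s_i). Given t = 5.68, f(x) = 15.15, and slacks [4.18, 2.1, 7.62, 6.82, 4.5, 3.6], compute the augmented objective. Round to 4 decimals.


Step 1: Compute log-barrier.
ln values: [1.4303, 0.7419, 2.0308, 1.9199, 1.5041, 1.2809]
phi = -(1.4303 + 0.7419 + 2.0308 + 1.9199 + 1.5041 + 1.2809) = -8.9079
Step 2: Compute augmented objective.
t*f(x) = 5.68*15.15 = 86.052
Total = 86.052 - 8.9079 = 77.1441


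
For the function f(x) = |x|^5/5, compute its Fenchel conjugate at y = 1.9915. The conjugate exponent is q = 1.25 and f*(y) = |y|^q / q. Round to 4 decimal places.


The conjugate exponent q satisfies 1/p + 1/q = 1.
p = 5, so q = 5/(5 - 1) = 1.25
|y|^q = 1.9915^1.25 = 2.3658
f*(1.9915) = 2.3658 / 1.25 = 1.8926


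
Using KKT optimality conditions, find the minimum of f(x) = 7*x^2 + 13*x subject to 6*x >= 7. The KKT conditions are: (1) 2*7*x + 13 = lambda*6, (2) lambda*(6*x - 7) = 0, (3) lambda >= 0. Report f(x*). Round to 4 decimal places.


Step 1: Try lambda = 0 (constraint inactive).
x_unc = -13/(2*7) = -0.9286
Check: 6*-0.9286 = -5.5716 < 7 -- violated!
Step 2: Constraint must be active: 6*x = 7
x* = 7/6 = 1.1667 (rounded; the exact value 7/6 is used below)
lambda = (2*7*(7/6) + 13)/6 = 4.8889
Step 3: Compute optimal value.
f(x*) = 7*(7/6)^2 + 13*(7/6) = 24.6944


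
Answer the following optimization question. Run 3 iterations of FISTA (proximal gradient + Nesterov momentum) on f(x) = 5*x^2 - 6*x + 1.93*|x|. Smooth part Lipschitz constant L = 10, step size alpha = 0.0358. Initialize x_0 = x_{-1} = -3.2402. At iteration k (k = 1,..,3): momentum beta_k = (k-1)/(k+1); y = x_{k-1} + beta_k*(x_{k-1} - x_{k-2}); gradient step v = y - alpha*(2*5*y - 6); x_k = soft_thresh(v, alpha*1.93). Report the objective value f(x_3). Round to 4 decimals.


FISTA on f(x) = 5*x^2 - 6*x + 1.93*|x|
L = 10, alpha = 0.0358
Iteration 1: beta = 0.0, y = -3.2402 + 0.0*(-3.2402 + 3.2402) = -3.2402
  grad(y) = -38.402, v = y - alpha*grad = -1.8654
  prox(v) = soft_thresh(-1.8654, 0.0691) = -1.7963
Iteration 2: beta = 0.3333, y = -1.7963 + 0.3333*(-1.7963 + 3.2402) = -1.315
  grad(y) = -19.1502, v = y - alpha*grad = -0.6294
  prox(v) = soft_thresh(-0.6294, 0.0691) = -0.5603
Iteration 3: beta = 0.5, y = -0.5603 + 0.5*(-0.5603 + 1.7963) = 0.0576
  grad(y) = -5.4237, v = y - alpha*grad = 0.2518
  prox(v) = soft_thresh(0.2518, 0.0691) = 0.1827
f(x_3) = 5*0.1827^2 - 6*0.1827 + 1.93*|0.1827| = -0.5767


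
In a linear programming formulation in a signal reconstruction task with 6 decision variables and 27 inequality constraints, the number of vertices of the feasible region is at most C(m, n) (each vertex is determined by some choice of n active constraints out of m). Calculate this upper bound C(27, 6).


Each vertex corresponds to some choice of n active constraints out of m, so the number of vertices is at most C(m, n) = m! / (n!(m-n)!).
m = 27, n = 6
Numerator: 27 * 26 * 25 * 24 * 23 * 22
Denominator: 6! = 720
C(27, 6) = 296010


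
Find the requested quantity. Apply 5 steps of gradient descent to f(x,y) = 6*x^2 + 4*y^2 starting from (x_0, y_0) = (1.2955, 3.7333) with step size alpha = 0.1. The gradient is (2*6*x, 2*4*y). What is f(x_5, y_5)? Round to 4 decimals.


Gradient descent on f(x,y) = 6*x^2 + 4*y^2.
Starting point: (1.2955, 3.7333), alpha = 0.1
Step 1: grad_x = 2*6*1.2955 = 15.546, grad_y = 2*4*3.7333 = 29.8664
  x_1 = 1.2955 - 0.1*15.546 = -0.2591
  y_1 = 3.7333 - 0.1*29.8664 = 0.7467
Step 2: grad_x = 2*6*-0.2591 = -3.1092, grad_y = 2*4*0.7467 = 5.9733
  x_2 = -0.2591 - 0.1*-3.1092 = 0.0518
  y_2 = 0.7467 - 0.1*5.9733 = 0.1493
Step 3: grad_x = 2*6*0.0518 = 0.6218, grad_y = 2*4*0.1493 = 1.1947
  x_3 = 0.0518 - 0.1*0.6218 = -0.0104
  y_3 = 0.1493 - 0.1*1.1947 = 0.0299
Step 4: grad_x = 2*6*-0.0104 = -0.1244, grad_y = 2*4*0.0299 = 0.2389
  x_4 = -0.0104 - 0.1*-0.1244 = 0.0021
  y_4 = 0.0299 - 0.1*0.2389 = 0.006
Step 5: grad_x = 2*6*0.0021 = 0.0249, grad_y = 2*4*0.006 = 0.0478
  x_5 = 0.0021 - 0.1*0.0249 = -0.0004
  y_5 = 0.006 - 0.1*0.0478 = 0.0012
f(-0.0004, 0.0012) = 6*(-0.0004)^2 + 4*0.0012^2 = 0.0


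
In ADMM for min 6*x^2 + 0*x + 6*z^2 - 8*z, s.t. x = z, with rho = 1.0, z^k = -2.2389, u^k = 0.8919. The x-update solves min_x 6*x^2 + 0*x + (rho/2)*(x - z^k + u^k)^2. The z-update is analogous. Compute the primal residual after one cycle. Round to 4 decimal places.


ADMM iteration with rho = 1.0, z^k = -2.2389, u^k = 0.8919
Step 1: x-update.
Minimize 6*x^2 + 0*x + (1.0/2)*(x + 2.2389 + 0.8919)^2
FOC: (2*6 + 1.0)*x = 0 + 1.0*(-2.2389 - 0.8919)
x^{k+1} = -0.2408
Step 2: z-update.
Minimize 6*z^2 - 8*z + (1.0/2)*(-0.2408 - z + 0.8919)^2
FOC: (2*6 + 1.0)*z = 8 + 1.0*(-0.2408 + 0.8919)
z^{k+1} = 0.6655
Step 3: u-update.
u^{k+1} = 0.8919 - 0.2408 - 0.6655 = -0.0144
Step 4: Primal residual = |-0.2408 - 0.6655| = 0.9063


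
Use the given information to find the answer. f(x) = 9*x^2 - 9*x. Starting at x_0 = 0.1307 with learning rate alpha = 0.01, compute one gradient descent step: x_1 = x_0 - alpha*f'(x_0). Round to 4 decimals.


We compute the gradient at x_0 and apply the update.
f'(x) = 18*x - 9
f'(0.1307) = 18*0.1307 - 9 = -6.6474
x_1 = 0.1307 - 0.01*-6.6474 = 0.1972


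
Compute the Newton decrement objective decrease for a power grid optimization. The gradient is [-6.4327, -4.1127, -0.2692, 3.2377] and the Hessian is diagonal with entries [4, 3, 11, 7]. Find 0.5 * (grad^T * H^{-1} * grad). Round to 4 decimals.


Step 1: H is diagonal, so H^(-1) * g = [-1.6082, -1.3709, -0.0245, 0.4625].
Step 2: g^T H^(-1) g = sum_i g_i^2 / H_ii
  = (-6.4327)^2/4 + (-4.1127)^2/3 + (-0.2692)^2/11 + (3.2377)^2/7
  = 10.3449 + 5.6381 + 0.0066 + 1.4975 = 17.4871
Step 3: Objective decrease = 0.5 * g^T H^(-1) g = 8.7436


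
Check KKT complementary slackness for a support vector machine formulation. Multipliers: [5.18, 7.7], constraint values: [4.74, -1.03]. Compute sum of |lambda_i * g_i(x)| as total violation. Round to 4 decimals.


KKT complementary slackness check:
lambda_1 * g_1 = 5.18 * 4.74 = 24.5532
lambda_2 * g_2 = 7.7 * -1.03 = -7.931
Total violation = 24.5532 + 7.931 = 32.4842


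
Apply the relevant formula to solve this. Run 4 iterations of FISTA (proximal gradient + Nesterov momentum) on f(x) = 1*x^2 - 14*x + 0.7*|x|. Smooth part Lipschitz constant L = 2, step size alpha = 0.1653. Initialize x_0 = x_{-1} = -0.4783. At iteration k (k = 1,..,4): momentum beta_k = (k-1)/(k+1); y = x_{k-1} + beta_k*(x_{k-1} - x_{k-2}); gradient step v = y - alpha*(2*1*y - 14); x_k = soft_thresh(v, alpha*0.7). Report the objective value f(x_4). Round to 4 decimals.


FISTA on f(x) = 1*x^2 - 14*x + 0.7*|x|
L = 2, alpha = 0.1653
Iteration 1: beta = 0.0, y = -0.4783 + 0.0*(-0.4783 + 0.4783) = -0.4783
  grad(y) = -14.9566, v = y - alpha*grad = 1.994
  prox(v) = soft_thresh(1.994, 0.1157) = 1.8783
Iteration 2: beta = 0.3333, y = 1.8783 + 0.3333*(1.8783 + 0.4783) = 2.6639
  grad(y) = -8.6723, v = y - alpha*grad = 4.0974
  prox(v) = soft_thresh(4.0974, 0.1157) = 3.9817
Iteration 3: beta = 0.5, y = 3.9817 + 0.5*(3.9817 - 1.8783) = 5.0334
  grad(y) = -3.9333, v = y - alpha*grad = 5.6835
  prox(v) = soft_thresh(5.6835, 0.1157) = 5.5678
Iteration 4: beta = 0.6, y = 5.5678 + 0.6*(5.5678 - 3.9817) = 6.5195
  grad(y) = -0.961, v = y - alpha*grad = 6.6784
  prox(v) = soft_thresh(6.6784, 0.1157) = 6.5626
f(x_4) = 1*6.5626^2 - 14*6.5626 + 0.7*|6.5626| = -44.2149


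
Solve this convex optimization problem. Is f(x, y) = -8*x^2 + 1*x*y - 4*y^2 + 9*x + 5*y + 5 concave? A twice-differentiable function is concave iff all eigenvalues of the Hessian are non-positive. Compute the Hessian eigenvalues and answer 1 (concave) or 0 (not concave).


The Hessian of f(x,y) = -8*x^2 + 1*x*y - 4*y^2 + 9*x + 5*y + 5 is:
H = [[-16, 1], [1, -8]]
Trace = -16 - 8 = -24
Determinant = -16*-8 - (1)^2 = 127
Discriminant = (-24)^2 - 4*127 = 68.0
Eigenvalues: lambda_1 = -16.1231, lambda_2 = -7.8769
The function is concave.

1


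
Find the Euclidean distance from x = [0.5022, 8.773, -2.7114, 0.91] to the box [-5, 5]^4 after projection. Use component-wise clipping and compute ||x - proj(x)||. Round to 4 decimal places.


Project each component onto [-5, 5].
clip(0.5022) = 0.5022, clip(8.773) = 5.0, clip(-2.7114) = -2.7114, clip(0.91) = 0.91
Projection = [0.5022, 5.0, -2.7114, 0.91]
Squared diffs: [0.0, 14.2355, 0.0, 0.0]
Distance = sqrt(14.2355) = 3.773


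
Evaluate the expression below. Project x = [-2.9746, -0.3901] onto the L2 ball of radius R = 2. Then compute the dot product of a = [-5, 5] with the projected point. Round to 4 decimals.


Step 1: Compute ||x|| (intermediates to 6 decimals).
||x|| = sqrt((-2.9746)^2 + (-0.3901)^2) = 3.000071
Step 2: Project.
Since ||x|| > R, scale = R/||x|| = 2/3.000071 = 0.666651, proj(x) = scale * x
proj(x) = [-1.98302, -0.260061]
Step 3: Dot product.
a^T * proj(x) = -5*(-1.98302) + 5*(-0.260061) = 8.6148


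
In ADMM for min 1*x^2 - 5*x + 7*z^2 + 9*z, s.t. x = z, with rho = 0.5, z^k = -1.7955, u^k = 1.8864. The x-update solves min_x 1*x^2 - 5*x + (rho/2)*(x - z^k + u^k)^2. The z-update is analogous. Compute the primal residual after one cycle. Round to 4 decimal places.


ADMM iteration with rho = 0.5, z^k = -1.7955, u^k = 1.8864
Step 1: x-update.
Minimize 1*x^2 - 5*x + (0.5/2)*(x + 1.7955 + 1.8864)^2
FOC: (2*1 + 0.5)*x = 5 + 0.5*(-1.7955 - 1.8864)
x^{k+1} = 1.2636
Step 2: z-update.
Minimize 7*z^2 + 9*z + (0.5/2)*(1.2636 - z + 1.8864)^2
FOC: (2*7 + 0.5)*z = -9 + 0.5*(1.2636 + 1.8864)
z^{k+1} = -0.5121
Step 3: u-update.
u^{k+1} = 1.8864 + 1.2636 + 0.5121 = 3.6621
Step 4: Primal residual = |1.2636 + 0.5121| = 1.7757


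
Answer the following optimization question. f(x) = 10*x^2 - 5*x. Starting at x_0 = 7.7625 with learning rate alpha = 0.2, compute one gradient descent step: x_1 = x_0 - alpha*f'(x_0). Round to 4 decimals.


We compute the gradient at x_0 and apply the update.
f'(x) = 20*x - 5
f'(7.7625) = 20*7.7625 - 5 = 150.25
x_1 = 7.7625 - 0.2*150.25 = -22.2875


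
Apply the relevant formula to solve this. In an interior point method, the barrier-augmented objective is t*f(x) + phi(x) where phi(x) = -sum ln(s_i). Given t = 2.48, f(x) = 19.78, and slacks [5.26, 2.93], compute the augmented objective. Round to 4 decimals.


Step 1: Compute log-barrier.
ln values: [1.6601, 1.075]
phi = -(1.6601 + 1.075) = -2.7351
Step 2: Compute augmented objective.
t*f(x) = 2.48*19.78 = 49.0544
Total = 49.0544 - 2.7351 = 46.3193


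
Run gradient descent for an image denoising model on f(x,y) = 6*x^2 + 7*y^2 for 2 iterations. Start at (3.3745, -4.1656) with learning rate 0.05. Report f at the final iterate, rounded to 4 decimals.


Gradient descent on f(x,y) = 6*x^2 + 7*y^2.
Starting point: (3.3745, -4.1656), alpha = 0.05
Step 1: grad_x = 2*6*3.3745 = 40.494, grad_y = 2*7*-4.1656 = -58.3184
  x_1 = 3.3745 - 0.05*40.494 = 1.3498
  y_1 = -4.1656 - 0.05*-58.3184 = -1.2497
Step 2: grad_x = 2*6*1.3498 = 16.1976, grad_y = 2*7*-1.2497 = -17.4955
  x_2 = 1.3498 - 0.05*16.1976 = 0.5399
  y_2 = -1.2497 - 0.05*-17.4955 = -0.3749
f(0.5399, -0.3749) = 6*0.5399^2 + 7*(-0.3749)^2 = 2.733


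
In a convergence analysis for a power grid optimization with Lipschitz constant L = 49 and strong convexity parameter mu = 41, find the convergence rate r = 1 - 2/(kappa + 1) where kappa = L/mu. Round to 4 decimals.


Step 1: Compute the condition number.
kappa = L/mu = 49/41 = 1.1951
Step 2: Compute the convergence rate.
r = 1 - 2/(kappa + 1) = 1 - 2*mu/(L + mu) = (L - mu)/(L + mu) = 8/90 = 0.0889


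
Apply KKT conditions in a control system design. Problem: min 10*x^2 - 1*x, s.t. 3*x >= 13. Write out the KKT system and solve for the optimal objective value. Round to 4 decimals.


Step 1: Try lambda = 0 (constraint inactive).
x_unc = 1/(2*10) = 0.05
Check: 3*0.05 = 0.15 < 13 -- violated!
Step 2: Constraint must be active: 3*x = 13
x* = 13/3 = 4.3333 (rounded; the exact value 13/3 is used below)
lambda = (2*10*(13/3) - 1)/3 = 28.5556
Step 3: Compute optimal value.
f(x*) = 10*(13/3)^2 - 1*(13/3) = 183.4444


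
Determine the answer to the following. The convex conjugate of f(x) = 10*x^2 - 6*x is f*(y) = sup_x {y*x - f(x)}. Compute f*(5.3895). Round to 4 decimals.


f*(y) = sup_x {y*x - a*x^2 - b*x} = sup_x {(y-b)*x - a*x^2}
FOC: (y - b) - 2a*x = 0 => x* = (y - b)/(2a)
x* = (5.3895 + 6)/(2*10) = 0.5695
f*(5.3895) = (y-b)^2/(4a) = (5.3895 + 6)^2/(4*10)
= 129.7207/40 = 3.243


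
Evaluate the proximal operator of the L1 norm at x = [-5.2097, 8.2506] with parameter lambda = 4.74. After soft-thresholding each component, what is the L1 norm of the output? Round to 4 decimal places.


Soft-thresholding with lambda = 4.74:
prox(-5.2097) = sign(-5.2097)*max(|-5.2097| - 4.74, 0) = -0.4697
prox(8.2506) = sign(8.2506)*max(|8.2506| - 4.74, 0) = 3.5106
prox(x) = [-0.4697, 3.5106]
||prox(x)||_1 = 0.4697 + 3.5106 = 3.9803


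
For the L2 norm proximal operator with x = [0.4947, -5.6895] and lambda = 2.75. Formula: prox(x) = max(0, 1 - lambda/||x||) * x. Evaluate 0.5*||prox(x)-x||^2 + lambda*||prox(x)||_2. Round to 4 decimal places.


Step 1: Compute ||x||.
||x|| = 5.711
Step 2: Compute scaling factor.
scale = max(0, 1 - 2.75/5.711) = 0.5185
Step 3: prox(x) = [0.2565, -2.9498]
||prox(x)|| = 2.961
Step 4: Proximal objective.
0.5*||prox-x||^2 = 3.7813
lambda*||prox|| = 8.1428
Total = 11.9239


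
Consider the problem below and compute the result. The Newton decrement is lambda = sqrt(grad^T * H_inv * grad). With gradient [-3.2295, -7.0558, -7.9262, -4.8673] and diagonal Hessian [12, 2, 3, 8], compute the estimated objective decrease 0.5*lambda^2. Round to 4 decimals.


Step 1: H is diagonal, so H^(-1) * g = [-0.2691, -3.5279, -2.6421, -0.6084].
Step 2: g^T H^(-1) g = sum_i g_i^2 / H_ii
  = (-3.2295)^2/12 + (-7.0558)^2/2 + (-7.9262)^2/3 + (-4.8673)^2/8
  = 0.8691 + 24.8922 + 20.9415 + 2.9613 = 49.6642
Step 3: Objective decrease = 0.5 * g^T H^(-1) g = 24.8321


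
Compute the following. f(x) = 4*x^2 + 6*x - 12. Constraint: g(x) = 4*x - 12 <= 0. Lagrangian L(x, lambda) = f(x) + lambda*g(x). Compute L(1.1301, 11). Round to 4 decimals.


Step 1: Evaluate f(x).
f(1.1301) = 4*1.1301^2 + 6*1.1301 - 12 = -0.1109
Step 2: Evaluate g(x).
g(1.1301) = 4*1.1301 - 12 = -7.4796
Step 3: Compute Lagrangian.
L = -0.1109 + 11*-7.4796 = -82.3865


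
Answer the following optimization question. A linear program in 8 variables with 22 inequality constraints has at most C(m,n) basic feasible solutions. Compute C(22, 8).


Each vertex corresponds to some choice of n active constraints out of m, so the number of vertices is at most C(m, n) = m! / (n!(m-n)!).
m = 22, n = 8
Numerator: 22 * 21 * 20 * 19 * 18 * 17 * 16 * 15
Denominator: 8! = 40320
C(22, 8) = 319770


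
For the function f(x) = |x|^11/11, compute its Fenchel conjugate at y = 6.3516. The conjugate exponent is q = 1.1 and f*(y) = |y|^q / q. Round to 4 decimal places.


The conjugate exponent q satisfies 1/p + 1/q = 1.
p = 11, so q = 11/(11 - 1) = 1.1
|y|^q = 6.3516^1.1 = 7.6414
f*(6.3516) = 7.6414 / 1.1 = 6.9467


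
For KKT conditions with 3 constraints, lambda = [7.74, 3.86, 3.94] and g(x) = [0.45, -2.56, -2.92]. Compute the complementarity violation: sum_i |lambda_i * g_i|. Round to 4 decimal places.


KKT complementary slackness check:
lambda_1 * g_1 = 7.74 * 0.45 = 3.483
lambda_2 * g_2 = 3.86 * -2.56 = -9.8816
lambda_3 * g_3 = 3.94 * -2.92 = -11.5048
Total violation = 3.483 + 9.8816 + 11.5048 = 24.8694


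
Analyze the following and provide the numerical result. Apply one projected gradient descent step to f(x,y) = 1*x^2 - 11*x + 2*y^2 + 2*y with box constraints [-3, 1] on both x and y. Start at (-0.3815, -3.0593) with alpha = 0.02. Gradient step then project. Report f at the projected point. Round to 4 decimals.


Step 1: Compute gradient at (-0.3815, -3.0593).
grad_x = 2*1*-0.3815 - 11 = -11.763
grad_y = 2*2*-3.0593 + 2 = -10.2372
Step 2: Gradient step.
x_raw = -0.3815 - 0.02*-11.763 = -0.1462
y_raw = -3.0593 - 0.02*-10.2372 = -2.8546
Step 3: Project onto [-3, 1].
x_proj = clip(-0.1462) = -0.1462
y_proj = clip(-2.8546) = -2.8546
Step 4: Evaluate f.
f(-0.1462, -2.8546) = 12.2179
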